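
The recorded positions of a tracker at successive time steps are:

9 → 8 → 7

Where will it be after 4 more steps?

3

Constant displacement of -1 per step.
step 3: 7 − 1 → 6
step 4: 6 − 1 → 5
step 5: 5 − 1 → 4
step 6: 4 − 1 → 3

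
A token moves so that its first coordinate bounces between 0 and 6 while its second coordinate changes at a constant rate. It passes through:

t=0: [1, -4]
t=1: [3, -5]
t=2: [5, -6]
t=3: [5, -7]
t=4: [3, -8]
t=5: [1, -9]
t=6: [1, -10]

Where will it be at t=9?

The first coordinate travels 2 per step and bounces off the walls at 0 and 6.
  step 7: 1 → 3
  step 8: 3 → 5
  step 9: 5 → 5
The second coordinate changes by -1 each step: at step 9 it is -13.

[5, -13]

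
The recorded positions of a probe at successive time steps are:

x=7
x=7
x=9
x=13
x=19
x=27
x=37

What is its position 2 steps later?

x=63

Taking differences between consecutive positions: +0, +2, +4, +6, +8, +10. These grow by +2 each step.
step 7: 37 + 12 → x=49
step 8: 49 + 14 → x=63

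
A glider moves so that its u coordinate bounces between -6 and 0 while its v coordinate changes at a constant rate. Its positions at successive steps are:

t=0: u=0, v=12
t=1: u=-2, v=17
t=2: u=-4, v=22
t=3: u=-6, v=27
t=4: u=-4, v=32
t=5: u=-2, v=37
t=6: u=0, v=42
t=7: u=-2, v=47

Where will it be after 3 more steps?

The u coordinate travels 2 per step and bounces off the walls at -6 and 0.
  step 8: -2 → -4
  step 9: -4 → -6
  step 10: -6 → -4
The v coordinate changes by +5 each step: at step 10 it is 62.

u=-4, v=62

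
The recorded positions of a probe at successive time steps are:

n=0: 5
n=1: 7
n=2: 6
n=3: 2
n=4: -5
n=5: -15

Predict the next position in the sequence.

Successive displacements: +2, -1, -4, -7, -10 — each changes by -3.
step 6: -15 − 13 → -28

-28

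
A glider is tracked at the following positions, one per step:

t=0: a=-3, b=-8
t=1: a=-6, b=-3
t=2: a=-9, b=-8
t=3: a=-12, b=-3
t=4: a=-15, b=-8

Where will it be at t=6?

A: linear, -3 per step → -21 at step 6.
B: cycles through -8, -3 every 2 steps. Step 6 lands at position 0 of the cycle → -8.

a=-21, b=-8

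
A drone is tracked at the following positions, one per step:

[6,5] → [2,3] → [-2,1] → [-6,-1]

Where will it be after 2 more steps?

Each step adds [-4,-2] to the position.
step 4: [-6,-1] + [-4,-2] → [-10,-3]
step 5: [-10,-3] + [-4,-2] → [-14,-5]

[-14,-5]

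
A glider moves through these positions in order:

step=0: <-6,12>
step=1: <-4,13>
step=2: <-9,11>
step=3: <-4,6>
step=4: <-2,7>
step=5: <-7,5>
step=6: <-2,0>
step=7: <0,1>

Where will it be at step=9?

<0,-6>

Differencing gives <+2,+1>, <-5,-2>, <+5,-5>, <+2,+1>, <-5,-2>, <+5,-5>, <+2,+1>. This is the pattern <+2,+1>, <-5,-2>, <+5,-5> repeated.
step 8: apply <-5,-2> → <-5,-1>
step 9: apply <+5,-5> → <0,-6>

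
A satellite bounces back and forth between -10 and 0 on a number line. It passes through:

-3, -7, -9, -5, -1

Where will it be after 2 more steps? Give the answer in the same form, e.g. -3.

The value travels 4 per step and bounces off the walls at -10 and 0.
  step 5: -1 → -3
  step 6: -3 → -7

-7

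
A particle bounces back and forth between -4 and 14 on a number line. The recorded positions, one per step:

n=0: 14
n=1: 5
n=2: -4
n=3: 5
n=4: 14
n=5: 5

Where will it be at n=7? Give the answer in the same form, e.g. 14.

5

The value reflects between -4 and 14, moving 9 per step.
  step 6: 5 → -4
  step 7: -4 → 5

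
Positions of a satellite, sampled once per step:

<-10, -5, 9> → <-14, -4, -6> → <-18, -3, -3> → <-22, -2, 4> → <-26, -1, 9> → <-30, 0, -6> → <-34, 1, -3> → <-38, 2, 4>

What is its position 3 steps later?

First: linear, -4 per step → -50 at step 10.
Second: linear, +1 per step → 5 at step 10.
Third: cycles through 9, -6, -3, 4 every 4 steps. Step 10 lands at position 2 of the cycle → -3.

<-50, 5, -3>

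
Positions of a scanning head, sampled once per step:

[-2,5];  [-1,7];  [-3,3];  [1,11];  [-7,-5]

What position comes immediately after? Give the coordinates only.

[9,27]

Step-to-step displacements: [+1,+2], [-2,-4], [+4,+8], [-8,-16]; each is -2× the previous.
step 5: [-7,-5] + [+16,+32] → [9,27]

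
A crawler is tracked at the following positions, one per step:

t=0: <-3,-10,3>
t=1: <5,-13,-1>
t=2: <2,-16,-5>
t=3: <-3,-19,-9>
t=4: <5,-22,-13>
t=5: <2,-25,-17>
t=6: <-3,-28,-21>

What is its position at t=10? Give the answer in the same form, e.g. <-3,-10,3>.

<5,-40,-37>

First: cycles through -3, 5, 2 every 3 steps. Step 10 lands at position 1 of the cycle → 5.
Second: linear, -3 per step → -40 at step 10.
Third: linear, -4 per step → -37 at step 10.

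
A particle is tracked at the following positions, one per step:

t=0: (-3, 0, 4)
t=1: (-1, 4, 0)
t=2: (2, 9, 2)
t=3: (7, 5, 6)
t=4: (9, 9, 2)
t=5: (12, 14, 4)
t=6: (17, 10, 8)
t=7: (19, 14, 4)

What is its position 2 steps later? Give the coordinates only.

(27, 15, 10)

Step-to-step displacements: (+2, +4, -4), (+3, +5, +2), (+5, -4, +4), (+2, +4, -4), (+3, +5, +2), (+5, -4, +4), (+2, +4, -4) — a repeating cycle of length 3.
step 8: apply (+3, +5, +2) → (22, 19, 6)
step 9: apply (+5, -4, +4) → (27, 15, 10)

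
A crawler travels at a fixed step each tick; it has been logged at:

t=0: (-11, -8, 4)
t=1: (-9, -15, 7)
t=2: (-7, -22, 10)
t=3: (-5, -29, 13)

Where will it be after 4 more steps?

(3, -57, 25)

The position changes by (+2, -7, +3) every step.
step 4: (-5, -29, 13) + (+2, -7, +3) → (-3, -36, 16)
step 5: (-3, -36, 16) + (+2, -7, +3) → (-1, -43, 19)
step 6: (-1, -43, 19) + (+2, -7, +3) → (1, -50, 22)
step 7: (1, -50, 22) + (+2, -7, +3) → (3, -57, 25)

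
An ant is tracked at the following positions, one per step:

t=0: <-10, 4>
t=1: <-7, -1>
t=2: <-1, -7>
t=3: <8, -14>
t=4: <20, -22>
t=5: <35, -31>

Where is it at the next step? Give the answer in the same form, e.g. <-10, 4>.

Taking differences between consecutive positions: <+3, -5>, <+6, -6>, <+9, -7>, <+12, -8>, <+15, -9>. These grow by <+3, -1> each step.
step 6: <35, -31> + <+18, -10> → <53, -41>

<53, -41>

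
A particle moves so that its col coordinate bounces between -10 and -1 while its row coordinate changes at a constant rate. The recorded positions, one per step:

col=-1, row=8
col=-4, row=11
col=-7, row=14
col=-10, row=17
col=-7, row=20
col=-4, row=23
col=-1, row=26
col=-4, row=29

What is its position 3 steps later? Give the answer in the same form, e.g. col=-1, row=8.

col=-7, row=38

The col coordinate reflects between -10 and -1, moving 3 per step.
  step 8: -4 → -7
  step 9: -7 → -10
  step 10: -10 → -7
The row coordinate changes by +3 each step: at step 10 it is 38.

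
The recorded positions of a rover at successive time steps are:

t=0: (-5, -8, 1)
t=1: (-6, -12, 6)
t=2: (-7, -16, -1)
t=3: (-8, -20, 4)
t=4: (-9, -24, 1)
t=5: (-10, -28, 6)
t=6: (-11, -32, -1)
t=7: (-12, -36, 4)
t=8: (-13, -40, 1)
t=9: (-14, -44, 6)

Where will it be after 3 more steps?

The first coordinate changes by -1 each step, so at step 12 it is -5 + 12·(-1) = -17.
The second coordinate changes by -4 each step, so at step 12 it is -8 + 12·(-4) = -56.
The third coordinate repeats the cycle [1, 6, -1, 4] with period 4; step 12 mod 4 = 0, giving 1.

(-17, -56, 1)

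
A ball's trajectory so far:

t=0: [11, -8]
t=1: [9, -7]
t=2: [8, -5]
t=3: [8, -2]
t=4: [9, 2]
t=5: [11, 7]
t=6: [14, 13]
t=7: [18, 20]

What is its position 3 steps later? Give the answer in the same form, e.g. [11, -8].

First differences are [-2, +1], [-1, +2], [+0, +3], [+1, +4], [+2, +5], [+3, +6], [+4, +7]; their common second difference is [+1, +1] (constant acceleration).
step 8: [18, 20] + [+5, +8] → [23, 28]
step 9: [23, 28] + [+6, +9] → [29, 37]
step 10: [29, 37] + [+7, +10] → [36, 47]

[36, 47]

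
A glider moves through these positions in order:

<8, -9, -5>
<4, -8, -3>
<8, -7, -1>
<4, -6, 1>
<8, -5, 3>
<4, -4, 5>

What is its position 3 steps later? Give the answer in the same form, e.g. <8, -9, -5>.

First: cycles through 8, 4 every 2 steps. Step 8 lands at position 0 of the cycle → 8.
Second: linear, +1 per step → -1 at step 8.
Third: linear, +2 per step → 11 at step 8.

<8, -1, 11>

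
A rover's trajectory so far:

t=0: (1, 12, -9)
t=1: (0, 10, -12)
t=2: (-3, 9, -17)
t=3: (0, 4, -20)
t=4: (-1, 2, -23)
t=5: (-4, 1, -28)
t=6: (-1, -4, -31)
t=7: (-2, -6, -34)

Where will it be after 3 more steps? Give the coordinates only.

The moves between consecutive positions are (-1, -2, -3), (-3, -1, -5), (+3, -5, -3), (-1, -2, -3), (-3, -1, -5), (+3, -5, -3), (-1, -2, -3); they repeat the 3-cycle [(-1, -2, -3), (-3, -1, -5), (+3, -5, -3)].
step 8: apply (-3, -1, -5) → (-5, -7, -39)
step 9: apply (+3, -5, -3) → (-2, -12, -42)
step 10: apply (-1, -2, -3) → (-3, -14, -45)

(-3, -14, -45)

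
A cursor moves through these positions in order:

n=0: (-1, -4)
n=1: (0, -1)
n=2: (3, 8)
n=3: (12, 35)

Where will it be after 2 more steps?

(120, 359)

Step-to-step displacements: (+1, +3), (+3, +9), (+9, +27); each is 3× the previous.
step 4: (12, 35) + (+27, +81) → (39, 116)
step 5: (39, 116) + (+81, +243) → (120, 359)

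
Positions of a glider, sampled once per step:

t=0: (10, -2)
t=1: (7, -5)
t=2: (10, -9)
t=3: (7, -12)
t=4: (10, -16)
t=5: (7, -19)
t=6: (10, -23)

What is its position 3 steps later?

The moves between consecutive positions are (-3, -3), (+3, -4), (-3, -3), (+3, -4), (-3, -3), (+3, -4); they repeat the 2-cycle [(-3, -3), (+3, -4)].
step 7: apply (-3, -3) → (7, -26)
step 8: apply (+3, -4) → (10, -30)
step 9: apply (-3, -3) → (7, -33)

(7, -33)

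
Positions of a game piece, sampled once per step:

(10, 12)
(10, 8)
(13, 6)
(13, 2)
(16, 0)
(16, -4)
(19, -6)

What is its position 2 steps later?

(22, -12)

Differencing gives (+0, -4), (+3, -2), (+0, -4), (+3, -2), (+0, -4), (+3, -2). This is the pattern (+0, -4), (+3, -2) repeated.
step 7: apply (+0, -4) → (19, -10)
step 8: apply (+3, -2) → (22, -12)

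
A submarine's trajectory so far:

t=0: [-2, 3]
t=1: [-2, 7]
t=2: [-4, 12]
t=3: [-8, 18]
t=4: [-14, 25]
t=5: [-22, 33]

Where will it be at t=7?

First differences are [+0, +4], [-2, +5], [-4, +6], [-6, +7], [-8, +8]; their common second difference is [-2, +1] (constant acceleration).
step 6: [-22, 33] + [-10, +9] → [-32, 42]
step 7: [-32, 42] + [-12, +10] → [-44, 52]

[-44, 52]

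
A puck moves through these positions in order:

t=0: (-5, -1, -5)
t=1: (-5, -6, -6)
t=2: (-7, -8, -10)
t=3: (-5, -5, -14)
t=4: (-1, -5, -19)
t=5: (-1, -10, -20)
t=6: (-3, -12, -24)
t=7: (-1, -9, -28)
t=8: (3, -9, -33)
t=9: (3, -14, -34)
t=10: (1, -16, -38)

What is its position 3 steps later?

(7, -18, -48)

Step-to-step displacements: (+0, -5, -1), (-2, -2, -4), (+2, +3, -4), (+4, +0, -5), (+0, -5, -1), (-2, -2, -4), (+2, +3, -4), (+4, +0, -5), (+0, -5, -1), (-2, -2, -4) — a repeating cycle of length 4.
step 11: apply (+2, +3, -4) → (3, -13, -42)
step 12: apply (+4, +0, -5) → (7, -13, -47)
step 13: apply (+0, -5, -1) → (7, -18, -48)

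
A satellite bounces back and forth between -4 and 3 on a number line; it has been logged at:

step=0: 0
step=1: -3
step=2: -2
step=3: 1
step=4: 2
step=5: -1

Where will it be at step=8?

The value reflects between -4 and 3, moving 3 per step.
  step 6: -1 → -4
  step 7: -4 → -1
  step 8: -1 → 2

2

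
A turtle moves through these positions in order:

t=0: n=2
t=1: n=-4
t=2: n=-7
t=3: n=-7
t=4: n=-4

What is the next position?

n=2

Taking differences between consecutive positions: -6, -3, +0, +3. These grow by +3 each step.
step 5: -4 + 6 → n=2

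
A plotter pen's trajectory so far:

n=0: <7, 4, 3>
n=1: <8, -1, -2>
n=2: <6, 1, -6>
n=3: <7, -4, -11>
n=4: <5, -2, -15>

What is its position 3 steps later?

<5, -10, -29>

Step-to-step displacements: <+1, -5, -5>, <-2, +2, -4>, <+1, -5, -5>, <-2, +2, -4> — a repeating cycle of length 2.
step 5: apply <+1, -5, -5> → <6, -7, -20>
step 6: apply <-2, +2, -4> → <4, -5, -24>
step 7: apply <+1, -5, -5> → <5, -10, -29>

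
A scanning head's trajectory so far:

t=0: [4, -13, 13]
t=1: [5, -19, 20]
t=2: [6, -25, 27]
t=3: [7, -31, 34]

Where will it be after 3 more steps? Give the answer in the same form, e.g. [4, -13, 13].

[10, -49, 55]

Constant displacement of [+1, -6, +7] per step.
step 4: [7, -31, 34] + [+1, -6, +7] → [8, -37, 41]
step 5: [8, -37, 41] + [+1, -6, +7] → [9, -43, 48]
step 6: [9, -43, 48] + [+1, -6, +7] → [10, -49, 55]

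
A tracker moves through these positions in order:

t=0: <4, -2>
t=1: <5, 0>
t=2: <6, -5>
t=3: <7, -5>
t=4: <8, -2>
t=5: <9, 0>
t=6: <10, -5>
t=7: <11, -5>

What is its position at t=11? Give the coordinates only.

<15, -5>

The first coordinate changes by +1 each step, so at step 11 it is 4 + 11·(1) = 15.
The second coordinate repeats the cycle [-2, 0, -5, -5] with period 4; step 11 mod 4 = 3, giving -5.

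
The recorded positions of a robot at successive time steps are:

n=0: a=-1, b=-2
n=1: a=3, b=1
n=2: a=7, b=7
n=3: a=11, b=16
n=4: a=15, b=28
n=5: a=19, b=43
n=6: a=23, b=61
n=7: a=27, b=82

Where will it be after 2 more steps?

Taking differences between consecutive positions: (+4,+3), (+4,+6), (+4,+9), (+4,+12), (+4,+15), (+4,+18), (+4,+21). These grow by (+0,+3) each step.
step 8: a=27, b=82 + (+4,+24) → a=31, b=106
step 9: a=31, b=106 + (+4,+27) → a=35, b=133

a=35, b=133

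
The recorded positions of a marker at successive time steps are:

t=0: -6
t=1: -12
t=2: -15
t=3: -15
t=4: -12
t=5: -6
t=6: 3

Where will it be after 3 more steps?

48

First differences are -6, -3, +0, +3, +6, +9; their common second difference is +3 (constant acceleration).
step 7: 3 + 12 → 15
step 8: 15 + 15 → 30
step 9: 30 + 18 → 48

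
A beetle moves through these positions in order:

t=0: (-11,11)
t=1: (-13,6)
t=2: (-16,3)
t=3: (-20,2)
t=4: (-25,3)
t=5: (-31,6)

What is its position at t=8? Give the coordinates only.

(-55,27)

Taking differences between consecutive positions: (-2,-5), (-3,-3), (-4,-1), (-5,+1), (-6,+3). These grow by (-1,+2) each step.
step 6: (-31,6) + (-7,+5) → (-38,11)
step 7: (-38,11) + (-8,+7) → (-46,18)
step 8: (-46,18) + (-9,+9) → (-55,27)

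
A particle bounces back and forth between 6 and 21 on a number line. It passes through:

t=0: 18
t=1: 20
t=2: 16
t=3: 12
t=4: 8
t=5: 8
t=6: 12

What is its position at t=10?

14

The value reflects between 6 and 21, moving 4 per step.
  step 7: 12 → 16
  step 8: 16 → 20
  step 9: 20 → 18
  step 10: 18 → 14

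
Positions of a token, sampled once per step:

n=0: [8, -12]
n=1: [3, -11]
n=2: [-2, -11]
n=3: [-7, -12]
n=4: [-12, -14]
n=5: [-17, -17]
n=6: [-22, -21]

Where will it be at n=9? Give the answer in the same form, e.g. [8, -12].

[-37, -39]

Taking differences between consecutive positions: [-5, +1], [-5, +0], [-5, -1], [-5, -2], [-5, -3], [-5, -4]. These grow by [+0, -1] each step.
step 7: [-22, -21] + [-5, -5] → [-27, -26]
step 8: [-27, -26] + [-5, -6] → [-32, -32]
step 9: [-32, -32] + [-5, -7] → [-37, -39]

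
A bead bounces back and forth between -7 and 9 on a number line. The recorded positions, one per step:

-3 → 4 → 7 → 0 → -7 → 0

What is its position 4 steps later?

-4

The value reflects between -7 and 9, moving 7 per step.
  step 6: 0 → 7
  step 7: 7 → 4
  step 8: 4 → -3
  step 9: -3 → -4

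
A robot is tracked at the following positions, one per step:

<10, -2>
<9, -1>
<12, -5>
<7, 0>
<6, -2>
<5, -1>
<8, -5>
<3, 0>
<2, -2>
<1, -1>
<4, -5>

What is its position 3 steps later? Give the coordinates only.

The moves between consecutive positions are <-1, +1>, <+3, -4>, <-5, +5>, <-1, -2>, <-1, +1>, <+3, -4>, <-5, +5>, <-1, -2>, <-1, +1>, <+3, -4>; they repeat the 4-cycle [<-1, +1>, <+3, -4>, <-5, +5>, <-1, -2>].
step 11: apply <-5, +5> → <-1, 0>
step 12: apply <-1, -2> → <-2, -2>
step 13: apply <-1, +1> → <-3, -1>

<-3, -1>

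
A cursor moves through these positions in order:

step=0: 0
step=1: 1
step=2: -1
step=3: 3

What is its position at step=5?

The jumps are +1, -2, +4 — a geometric progression with ratio -2.
step 4: 3 − 8 → -5
step 5: -5 + 16 → 11

11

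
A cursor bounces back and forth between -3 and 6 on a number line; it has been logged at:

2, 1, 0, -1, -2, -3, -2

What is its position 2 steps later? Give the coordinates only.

The value travels 1 per step and bounces off the walls at -3 and 6.
  step 7: -2 → -1
  step 8: -1 → 0

0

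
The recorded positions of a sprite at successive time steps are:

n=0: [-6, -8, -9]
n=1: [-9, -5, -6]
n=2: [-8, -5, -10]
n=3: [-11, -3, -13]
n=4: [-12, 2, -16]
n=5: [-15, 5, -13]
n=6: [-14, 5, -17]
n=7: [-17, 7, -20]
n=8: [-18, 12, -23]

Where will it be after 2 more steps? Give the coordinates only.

[-20, 15, -24]

Step-to-step displacements: [-3, +3, +3], [+1, +0, -4], [-3, +2, -3], [-1, +5, -3], [-3, +3, +3], [+1, +0, -4], [-3, +2, -3], [-1, +5, -3] — a repeating cycle of length 4.
step 9: apply [-3, +3, +3] → [-21, 15, -20]
step 10: apply [+1, +0, -4] → [-20, 15, -24]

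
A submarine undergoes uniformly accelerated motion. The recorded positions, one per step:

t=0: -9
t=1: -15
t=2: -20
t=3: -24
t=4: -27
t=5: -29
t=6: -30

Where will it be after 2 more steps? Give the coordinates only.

Successive displacements: -6, -5, -4, -3, -2, -1 — each changes by +1.
step 7: -30 + 0 → -30
step 8: -30 + 1 → -29

-29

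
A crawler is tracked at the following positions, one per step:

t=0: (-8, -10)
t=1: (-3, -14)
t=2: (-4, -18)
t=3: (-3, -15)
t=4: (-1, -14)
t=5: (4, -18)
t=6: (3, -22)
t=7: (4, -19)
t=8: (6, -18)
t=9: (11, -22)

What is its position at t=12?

(13, -22)

The moves between consecutive positions are (+5, -4), (-1, -4), (+1, +3), (+2, +1), (+5, -4), (-1, -4), (+1, +3), (+2, +1), (+5, -4); they repeat the 4-cycle [(+5, -4), (-1, -4), (+1, +3), (+2, +1)].
step 10: apply (-1, -4) → (10, -26)
step 11: apply (+1, +3) → (11, -23)
step 12: apply (+2, +1) → (13, -22)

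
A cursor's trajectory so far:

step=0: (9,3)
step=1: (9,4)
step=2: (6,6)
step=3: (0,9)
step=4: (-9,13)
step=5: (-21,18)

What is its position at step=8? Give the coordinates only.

Successive displacements: (+0,+1), (-3,+2), (-6,+3), (-9,+4), (-12,+5) — each changes by (-3,+1).
step 6: (-21,18) + (-15,+6) → (-36,24)
step 7: (-36,24) + (-18,+7) → (-54,31)
step 8: (-54,31) + (-21,+8) → (-75,39)

(-75,39)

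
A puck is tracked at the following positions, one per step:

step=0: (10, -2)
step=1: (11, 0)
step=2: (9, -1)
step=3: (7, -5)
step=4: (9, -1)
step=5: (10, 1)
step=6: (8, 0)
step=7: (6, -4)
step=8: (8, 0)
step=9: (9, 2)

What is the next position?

Step-to-step displacements: (+1, +2), (-2, -1), (-2, -4), (+2, +4), (+1, +2), (-2, -1), (-2, -4), (+2, +4), (+1, +2) — a repeating cycle of length 4.
step 10: apply (-2, -1) → (7, 1)

(7, 1)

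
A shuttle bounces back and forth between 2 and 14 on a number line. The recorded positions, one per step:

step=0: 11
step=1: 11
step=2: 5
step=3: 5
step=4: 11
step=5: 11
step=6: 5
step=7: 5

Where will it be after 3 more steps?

The value reflects between 2 and 14, moving 6 per step.
  step 8: 5 → 11
  step 9: 11 → 11
  step 10: 11 → 5

5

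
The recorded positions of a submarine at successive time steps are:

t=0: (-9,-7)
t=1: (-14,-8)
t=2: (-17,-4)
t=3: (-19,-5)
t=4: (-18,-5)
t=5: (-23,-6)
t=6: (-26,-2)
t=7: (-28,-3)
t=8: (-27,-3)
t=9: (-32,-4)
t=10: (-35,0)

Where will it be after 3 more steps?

Step-to-step displacements: (-5,-1), (-3,+4), (-2,-1), (+1,+0), (-5,-1), (-3,+4), (-2,-1), (+1,+0), (-5,-1), (-3,+4) — a repeating cycle of length 4.
step 11: apply (-2,-1) → (-37,-1)
step 12: apply (+1,+0) → (-36,-1)
step 13: apply (-5,-1) → (-41,-2)

(-41,-2)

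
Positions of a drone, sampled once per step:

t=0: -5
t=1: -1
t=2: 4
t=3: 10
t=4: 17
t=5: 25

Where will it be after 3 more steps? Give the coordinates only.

55

Taking differences between consecutive positions: +4, +5, +6, +7, +8. These grow by +1 each step.
step 6: 25 + 9 → 34
step 7: 34 + 10 → 44
step 8: 44 + 11 → 55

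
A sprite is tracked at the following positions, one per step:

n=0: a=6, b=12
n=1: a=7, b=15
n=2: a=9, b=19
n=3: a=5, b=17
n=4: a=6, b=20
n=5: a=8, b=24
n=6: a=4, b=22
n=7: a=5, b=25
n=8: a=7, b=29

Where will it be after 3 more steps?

Step-to-step displacements: (+1,+3), (+2,+4), (-4,-2), (+1,+3), (+2,+4), (-4,-2), (+1,+3), (+2,+4) — a repeating cycle of length 3.
step 9: apply (-4,-2) → a=3, b=27
step 10: apply (+1,+3) → a=4, b=30
step 11: apply (+2,+4) → a=6, b=34

a=6, b=34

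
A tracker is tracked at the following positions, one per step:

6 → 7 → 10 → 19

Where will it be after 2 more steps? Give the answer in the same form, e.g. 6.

Consecutive displacements +1, +3, +9 scale by a factor of 3 each step.
step 4: 19 + 27 → 46
step 5: 46 + 81 → 127

127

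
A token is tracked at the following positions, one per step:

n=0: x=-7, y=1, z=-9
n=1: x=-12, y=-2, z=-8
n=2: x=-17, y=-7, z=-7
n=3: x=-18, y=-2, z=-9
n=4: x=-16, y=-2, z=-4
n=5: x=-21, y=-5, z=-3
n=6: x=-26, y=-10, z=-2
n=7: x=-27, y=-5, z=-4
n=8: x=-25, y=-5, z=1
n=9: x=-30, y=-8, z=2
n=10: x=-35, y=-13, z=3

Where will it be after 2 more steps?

x=-34, y=-8, z=6

Step-to-step displacements: (-5,-3,+1), (-5,-5,+1), (-1,+5,-2), (+2,+0,+5), (-5,-3,+1), (-5,-5,+1), (-1,+5,-2), (+2,+0,+5), (-5,-3,+1), (-5,-5,+1) — a repeating cycle of length 4.
step 11: apply (-1,+5,-2) → x=-36, y=-8, z=1
step 12: apply (+2,+0,+5) → x=-34, y=-8, z=6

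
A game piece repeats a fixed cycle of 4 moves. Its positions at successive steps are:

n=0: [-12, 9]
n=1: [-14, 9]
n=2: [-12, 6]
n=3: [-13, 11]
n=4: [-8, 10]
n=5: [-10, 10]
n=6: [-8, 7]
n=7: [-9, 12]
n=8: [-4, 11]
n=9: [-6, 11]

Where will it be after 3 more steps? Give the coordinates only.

[0, 12]

Step-to-step displacements: [-2, +0], [+2, -3], [-1, +5], [+5, -1], [-2, +0], [+2, -3], [-1, +5], [+5, -1], [-2, +0] — a repeating cycle of length 4.
step 10: apply [+2, -3] → [-4, 8]
step 11: apply [-1, +5] → [-5, 13]
step 12: apply [+5, -1] → [0, 12]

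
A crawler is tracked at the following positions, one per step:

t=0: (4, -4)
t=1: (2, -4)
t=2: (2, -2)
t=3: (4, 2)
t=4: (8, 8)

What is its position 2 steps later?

Successive displacements: (-2, +0), (+0, +2), (+2, +4), (+4, +6) — each changes by (+2, +2).
step 5: (8, 8) + (+6, +8) → (14, 16)
step 6: (14, 16) + (+8, +10) → (22, 26)

(22, 26)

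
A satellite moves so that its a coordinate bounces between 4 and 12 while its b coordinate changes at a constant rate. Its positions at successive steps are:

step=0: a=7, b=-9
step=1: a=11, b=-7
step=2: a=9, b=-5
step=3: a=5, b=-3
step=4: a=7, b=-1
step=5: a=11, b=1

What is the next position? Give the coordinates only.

The a coordinate travels 4 per step and bounces off the walls at 4 and 12.
  step 6: 11 → 9
The b coordinate changes by +2 each step: at step 6 it is 3.

a=9, b=3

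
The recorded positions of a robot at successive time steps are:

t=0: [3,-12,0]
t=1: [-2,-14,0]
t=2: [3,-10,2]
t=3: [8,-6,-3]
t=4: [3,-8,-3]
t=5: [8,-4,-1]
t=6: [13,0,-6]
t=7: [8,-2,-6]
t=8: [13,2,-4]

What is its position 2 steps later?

Differencing gives [-5,-2,+0], [+5,+4,+2], [+5,+4,-5], [-5,-2,+0], [+5,+4,+2], [+5,+4,-5], [-5,-2,+0], [+5,+4,+2]. This is the pattern [-5,-2,+0], [+5,+4,+2], [+5,+4,-5] repeated.
step 9: apply [+5,+4,-5] → [18,6,-9]
step 10: apply [-5,-2,+0] → [13,4,-9]

[13,4,-9]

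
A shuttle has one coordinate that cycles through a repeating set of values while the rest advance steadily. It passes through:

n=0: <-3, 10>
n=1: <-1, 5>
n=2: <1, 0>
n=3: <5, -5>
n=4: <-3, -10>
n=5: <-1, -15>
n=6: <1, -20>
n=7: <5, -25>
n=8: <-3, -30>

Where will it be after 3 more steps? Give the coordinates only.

First: cycles through -3, -1, 1, 5 every 4 steps. Step 11 lands at position 3 of the cycle → 5.
Second: linear, -5 per step → -45 at step 11.

<5, -45>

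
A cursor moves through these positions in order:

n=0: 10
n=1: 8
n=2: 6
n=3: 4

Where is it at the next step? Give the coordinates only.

2

Constant displacement of -2 per step.
step 4: 4 − 2 → 2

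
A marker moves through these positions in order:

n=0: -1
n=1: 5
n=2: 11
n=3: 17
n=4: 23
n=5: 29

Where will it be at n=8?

47

The position changes by +6 every step.
step 6: 29 + 6 → 35
step 7: 35 + 6 → 41
step 8: 41 + 6 → 47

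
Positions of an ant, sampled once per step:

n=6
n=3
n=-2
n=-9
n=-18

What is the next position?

Successive displacements: -3, -5, -7, -9 — each changes by -2.
step 5: -18 − 11 → n=-29

n=-29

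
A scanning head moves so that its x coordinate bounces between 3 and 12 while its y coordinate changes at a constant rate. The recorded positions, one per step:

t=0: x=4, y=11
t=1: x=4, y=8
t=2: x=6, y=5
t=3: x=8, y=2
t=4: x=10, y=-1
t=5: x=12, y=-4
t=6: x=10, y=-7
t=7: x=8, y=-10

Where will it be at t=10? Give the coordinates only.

The x coordinate reflects between 3 and 12, moving 2 per step.
  step 8: 8 → 6
  step 9: 6 → 4
  step 10: 4 → 4
The y coordinate changes by -3 each step: at step 10 it is -19.

x=4, y=-19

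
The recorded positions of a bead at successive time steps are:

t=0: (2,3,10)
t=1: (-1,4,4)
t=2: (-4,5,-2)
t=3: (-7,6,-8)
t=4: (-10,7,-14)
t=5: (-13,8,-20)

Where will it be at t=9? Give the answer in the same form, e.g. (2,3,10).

(-25,12,-44)

Constant displacement of (-3,+1,-6) per step.
step 6: (-13,8,-20) + (-3,+1,-6) → (-16,9,-26)
step 7: (-16,9,-26) + (-3,+1,-6) → (-19,10,-32)
step 8: (-19,10,-32) + (-3,+1,-6) → (-22,11,-38)
step 9: (-22,11,-38) + (-3,+1,-6) → (-25,12,-44)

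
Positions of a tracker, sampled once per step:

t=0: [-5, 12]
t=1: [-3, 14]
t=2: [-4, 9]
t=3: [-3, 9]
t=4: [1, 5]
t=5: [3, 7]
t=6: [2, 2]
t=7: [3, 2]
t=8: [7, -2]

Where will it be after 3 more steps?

Step-to-step displacements: [+2, +2], [-1, -5], [+1, +0], [+4, -4], [+2, +2], [-1, -5], [+1, +0], [+4, -4] — a repeating cycle of length 4.
step 9: apply [+2, +2] → [9, 0]
step 10: apply [-1, -5] → [8, -5]
step 11: apply [+1, +0] → [9, -5]

[9, -5]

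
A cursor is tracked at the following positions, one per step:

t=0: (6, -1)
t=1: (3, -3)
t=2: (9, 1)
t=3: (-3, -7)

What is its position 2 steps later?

Step-to-step displacements: (-3, -2), (+6, +4), (-12, -8); each is -2× the previous.
step 4: (-3, -7) + (+24, +16) → (21, 9)
step 5: (21, 9) + (-48, -32) → (-27, -23)

(-27, -23)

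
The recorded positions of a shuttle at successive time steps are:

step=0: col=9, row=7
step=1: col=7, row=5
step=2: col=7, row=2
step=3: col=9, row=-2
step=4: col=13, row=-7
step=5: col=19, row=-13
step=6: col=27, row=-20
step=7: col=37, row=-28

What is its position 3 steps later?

Successive displacements: (-2, -2), (+0, -3), (+2, -4), (+4, -5), (+6, -6), (+8, -7), (+10, -8) — each changes by (+2, -1).
step 8: col=37, row=-28 + (+12, -9) → col=49, row=-37
step 9: col=49, row=-37 + (+14, -10) → col=63, row=-47
step 10: col=63, row=-47 + (+16, -11) → col=79, row=-58

col=79, row=-58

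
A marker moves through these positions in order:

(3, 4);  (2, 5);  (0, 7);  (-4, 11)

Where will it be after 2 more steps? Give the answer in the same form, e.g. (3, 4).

(-28, 35)

Consecutive displacements (-1, +1), (-2, +2), (-4, +4) scale by a factor of 2 each step.
step 4: (-4, 11) + (-8, +8) → (-12, 19)
step 5: (-12, 19) + (-16, +16) → (-28, 35)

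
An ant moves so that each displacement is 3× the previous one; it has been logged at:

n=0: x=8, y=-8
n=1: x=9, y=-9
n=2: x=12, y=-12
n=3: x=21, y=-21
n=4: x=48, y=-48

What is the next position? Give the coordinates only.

Consecutive displacements (+1,-1), (+3,-3), (+9,-9), (+27,-27) scale by a factor of 3 each step.
step 5: x=48, y=-48 + (+81,-81) → x=129, y=-129

x=129, y=-129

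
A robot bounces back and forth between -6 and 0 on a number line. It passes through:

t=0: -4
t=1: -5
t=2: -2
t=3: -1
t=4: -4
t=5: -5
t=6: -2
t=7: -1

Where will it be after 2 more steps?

-5

The value reflects between -6 and 0, moving 3 per step.
  step 8: -1 → -4
  step 9: -4 → -5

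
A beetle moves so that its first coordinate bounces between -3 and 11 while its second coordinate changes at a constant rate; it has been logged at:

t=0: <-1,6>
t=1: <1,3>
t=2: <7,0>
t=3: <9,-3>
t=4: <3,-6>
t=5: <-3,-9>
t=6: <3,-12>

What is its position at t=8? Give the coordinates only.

The first coordinate travels 6 per step and bounces off the walls at -3 and 11.
  step 7: 3 → 9
  step 8: 9 → 7
The second coordinate changes by -3 each step: at step 8 it is -18.

<7,-18>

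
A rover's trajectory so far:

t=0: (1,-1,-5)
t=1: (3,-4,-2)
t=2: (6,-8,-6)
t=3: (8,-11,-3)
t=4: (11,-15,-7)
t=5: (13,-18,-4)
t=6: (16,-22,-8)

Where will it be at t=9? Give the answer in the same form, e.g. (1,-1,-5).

(23,-32,-6)

The moves between consecutive positions are (+2,-3,+3), (+3,-4,-4), (+2,-3,+3), (+3,-4,-4), (+2,-3,+3), (+3,-4,-4); they repeat the 2-cycle [(+2,-3,+3), (+3,-4,-4)].
step 7: apply (+2,-3,+3) → (18,-25,-5)
step 8: apply (+3,-4,-4) → (21,-29,-9)
step 9: apply (+2,-3,+3) → (23,-32,-6)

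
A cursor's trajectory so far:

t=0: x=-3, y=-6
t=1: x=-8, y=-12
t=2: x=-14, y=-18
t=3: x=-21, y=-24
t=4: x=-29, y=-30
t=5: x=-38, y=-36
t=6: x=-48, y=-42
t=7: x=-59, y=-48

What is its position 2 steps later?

x=-84, y=-60

Taking differences between consecutive positions: (-5, -6), (-6, -6), (-7, -6), (-8, -6), (-9, -6), (-10, -6), (-11, -6). These grow by (-1, +0) each step.
step 8: x=-59, y=-48 + (-12, -6) → x=-71, y=-54
step 9: x=-71, y=-54 + (-13, -6) → x=-84, y=-60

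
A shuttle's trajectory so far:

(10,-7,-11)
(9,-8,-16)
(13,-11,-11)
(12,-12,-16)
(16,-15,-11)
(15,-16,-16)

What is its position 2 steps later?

Differencing gives (-1,-1,-5), (+4,-3,+5), (-1,-1,-5), (+4,-3,+5), (-1,-1,-5). This is the pattern (-1,-1,-5), (+4,-3,+5) repeated.
step 6: apply (+4,-3,+5) → (19,-19,-11)
step 7: apply (-1,-1,-5) → (18,-20,-16)

(18,-20,-16)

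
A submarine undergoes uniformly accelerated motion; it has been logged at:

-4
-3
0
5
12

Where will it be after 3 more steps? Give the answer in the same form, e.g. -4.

45

Successive displacements: +1, +3, +5, +7 — each changes by +2.
step 5: 12 + 9 → 21
step 6: 21 + 11 → 32
step 7: 32 + 13 → 45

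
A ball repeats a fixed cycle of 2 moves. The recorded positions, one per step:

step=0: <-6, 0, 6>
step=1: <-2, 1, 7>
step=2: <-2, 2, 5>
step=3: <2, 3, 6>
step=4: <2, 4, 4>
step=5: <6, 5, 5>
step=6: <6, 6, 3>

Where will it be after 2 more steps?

<10, 8, 2>

Differencing gives <+4, +1, +1>, <+0, +1, -2>, <+4, +1, +1>, <+0, +1, -2>, <+4, +1, +1>, <+0, +1, -2>. This is the pattern <+4, +1, +1>, <+0, +1, -2> repeated.
step 7: apply <+4, +1, +1> → <10, 7, 4>
step 8: apply <+0, +1, -2> → <10, 8, 2>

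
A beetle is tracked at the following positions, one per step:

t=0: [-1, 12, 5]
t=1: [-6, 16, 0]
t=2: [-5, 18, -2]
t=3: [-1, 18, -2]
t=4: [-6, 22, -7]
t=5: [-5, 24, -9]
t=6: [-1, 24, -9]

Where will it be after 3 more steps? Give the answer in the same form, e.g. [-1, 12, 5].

[-1, 30, -16]

Step-to-step displacements: [-5, +4, -5], [+1, +2, -2], [+4, +0, +0], [-5, +4, -5], [+1, +2, -2], [+4, +0, +0] — a repeating cycle of length 3.
step 7: apply [-5, +4, -5] → [-6, 28, -14]
step 8: apply [+1, +2, -2] → [-5, 30, -16]
step 9: apply [+4, +0, +0] → [-1, 30, -16]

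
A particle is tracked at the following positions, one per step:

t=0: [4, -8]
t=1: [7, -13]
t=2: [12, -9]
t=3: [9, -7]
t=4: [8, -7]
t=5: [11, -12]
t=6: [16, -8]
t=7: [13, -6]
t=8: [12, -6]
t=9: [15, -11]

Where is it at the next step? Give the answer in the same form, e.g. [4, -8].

[20, -7]

Step-to-step displacements: [+3, -5], [+5, +4], [-3, +2], [-1, +0], [+3, -5], [+5, +4], [-3, +2], [-1, +0], [+3, -5] — a repeating cycle of length 4.
step 10: apply [+5, +4] → [20, -7]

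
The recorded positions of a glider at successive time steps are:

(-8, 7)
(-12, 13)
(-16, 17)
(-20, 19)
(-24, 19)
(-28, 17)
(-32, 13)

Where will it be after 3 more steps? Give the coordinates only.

(-44, -11)

First differences are (-4, +6), (-4, +4), (-4, +2), (-4, +0), (-4, -2), (-4, -4); their common second difference is (+0, -2) (constant acceleration).
step 7: (-32, 13) + (-4, -6) → (-36, 7)
step 8: (-36, 7) + (-4, -8) → (-40, -1)
step 9: (-40, -1) + (-4, -10) → (-44, -11)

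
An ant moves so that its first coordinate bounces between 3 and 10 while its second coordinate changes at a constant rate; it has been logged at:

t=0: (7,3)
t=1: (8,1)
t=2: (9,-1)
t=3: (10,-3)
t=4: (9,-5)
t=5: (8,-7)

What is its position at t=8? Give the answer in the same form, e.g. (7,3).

(5,-13)

The first coordinate reflects between 3 and 10, moving 1 per step.
  step 6: 8 → 7
  step 7: 7 → 6
  step 8: 6 → 5
The second coordinate changes by -2 each step: at step 8 it is -13.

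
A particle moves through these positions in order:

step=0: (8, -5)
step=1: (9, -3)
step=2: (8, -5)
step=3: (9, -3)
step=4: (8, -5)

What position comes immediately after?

(9, -3)

Consecutive displacements (+1, +2), (-1, -2), (+1, +2), (-1, -2) scale by a factor of -1 each step.
step 5: (8, -5) + (+1, +2) → (9, -3)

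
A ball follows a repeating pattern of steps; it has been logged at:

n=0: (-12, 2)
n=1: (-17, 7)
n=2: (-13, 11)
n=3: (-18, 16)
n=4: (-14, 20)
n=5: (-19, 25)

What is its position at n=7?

(-20, 34)

Differencing gives (-5, +5), (+4, +4), (-5, +5), (+4, +4), (-5, +5). This is the pattern (-5, +5), (+4, +4) repeated.
step 6: apply (+4, +4) → (-15, 29)
step 7: apply (-5, +5) → (-20, 34)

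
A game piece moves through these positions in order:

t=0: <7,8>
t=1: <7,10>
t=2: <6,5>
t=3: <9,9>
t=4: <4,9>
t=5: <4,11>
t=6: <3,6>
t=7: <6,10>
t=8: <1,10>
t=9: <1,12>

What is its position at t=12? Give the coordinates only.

Differencing gives <+0,+2>, <-1,-5>, <+3,+4>, <-5,+0>, <+0,+2>, <-1,-5>, <+3,+4>, <-5,+0>, <+0,+2>. This is the pattern <+0,+2>, <-1,-5>, <+3,+4>, <-5,+0> repeated.
step 10: apply <-1,-5> → <0,7>
step 11: apply <+3,+4> → <3,11>
step 12: apply <-5,+0> → <-2,11>

<-2,11>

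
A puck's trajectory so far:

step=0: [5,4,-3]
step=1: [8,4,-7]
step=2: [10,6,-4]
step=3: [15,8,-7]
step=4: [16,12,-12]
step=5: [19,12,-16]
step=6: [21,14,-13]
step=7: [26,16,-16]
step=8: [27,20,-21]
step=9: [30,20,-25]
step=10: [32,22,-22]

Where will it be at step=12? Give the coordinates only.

Differencing gives [+3,+0,-4], [+2,+2,+3], [+5,+2,-3], [+1,+4,-5], [+3,+0,-4], [+2,+2,+3], [+5,+2,-3], [+1,+4,-5], [+3,+0,-4], [+2,+2,+3]. This is the pattern [+3,+0,-4], [+2,+2,+3], [+5,+2,-3], [+1,+4,-5] repeated.
step 11: apply [+5,+2,-3] → [37,24,-25]
step 12: apply [+1,+4,-5] → [38,28,-30]

[38,28,-30]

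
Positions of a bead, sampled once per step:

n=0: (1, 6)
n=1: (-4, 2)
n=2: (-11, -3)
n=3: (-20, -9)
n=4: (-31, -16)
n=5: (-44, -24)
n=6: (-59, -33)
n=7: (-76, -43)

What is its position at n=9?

Taking differences between consecutive positions: (-5, -4), (-7, -5), (-9, -6), (-11, -7), (-13, -8), (-15, -9), (-17, -10). These grow by (-2, -1) each step.
step 8: (-76, -43) + (-19, -11) → (-95, -54)
step 9: (-95, -54) + (-21, -12) → (-116, -66)

(-116, -66)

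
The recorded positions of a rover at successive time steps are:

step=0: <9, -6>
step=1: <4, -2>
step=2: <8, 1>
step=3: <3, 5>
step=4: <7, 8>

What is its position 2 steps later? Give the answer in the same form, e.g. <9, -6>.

<6, 15>

Step-to-step displacements: <-5, +4>, <+4, +3>, <-5, +4>, <+4, +3> — a repeating cycle of length 2.
step 5: apply <-5, +4> → <2, 12>
step 6: apply <+4, +3> → <6, 15>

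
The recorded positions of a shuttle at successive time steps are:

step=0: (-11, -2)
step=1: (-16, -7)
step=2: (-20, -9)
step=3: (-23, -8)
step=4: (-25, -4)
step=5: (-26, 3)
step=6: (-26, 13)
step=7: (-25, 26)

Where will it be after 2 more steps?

(-20, 61)

First differences are (-5, -5), (-4, -2), (-3, +1), (-2, +4), (-1, +7), (+0, +10), (+1, +13); their common second difference is (+1, +3) (constant acceleration).
step 8: (-25, 26) + (+2, +16) → (-23, 42)
step 9: (-23, 42) + (+3, +19) → (-20, 61)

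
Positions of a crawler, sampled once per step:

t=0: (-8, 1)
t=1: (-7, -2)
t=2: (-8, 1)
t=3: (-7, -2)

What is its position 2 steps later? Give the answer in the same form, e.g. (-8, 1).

(-7, -2)

Consecutive displacements (+1, -3), (-1, +3), (+1, -3) scale by a factor of -1 each step.
step 4: (-7, -2) + (-1, +3) → (-8, 1)
step 5: (-8, 1) + (+1, -3) → (-7, -2)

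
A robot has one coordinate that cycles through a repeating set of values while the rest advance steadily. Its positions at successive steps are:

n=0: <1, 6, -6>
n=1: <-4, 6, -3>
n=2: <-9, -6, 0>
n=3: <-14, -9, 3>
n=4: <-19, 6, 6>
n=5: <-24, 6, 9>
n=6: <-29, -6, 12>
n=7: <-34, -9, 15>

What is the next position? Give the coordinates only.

First: linear, -5 per step → -39 at step 8.
Second: cycles through 6, 6, -6, -9 every 4 steps. Step 8 lands at position 0 of the cycle → 6.
Third: linear, +3 per step → 18 at step 8.

<-39, 6, 18>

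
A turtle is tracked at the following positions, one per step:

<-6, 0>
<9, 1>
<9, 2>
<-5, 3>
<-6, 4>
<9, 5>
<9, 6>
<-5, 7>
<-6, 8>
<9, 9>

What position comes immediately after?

<9, 10>

The first coordinate repeats the cycle [-6, 9, 9, -5] with period 4; step 10 mod 4 = 2, giving 9.
The second coordinate changes by +1 each step, so at step 10 it is 0 + 10·(1) = 10.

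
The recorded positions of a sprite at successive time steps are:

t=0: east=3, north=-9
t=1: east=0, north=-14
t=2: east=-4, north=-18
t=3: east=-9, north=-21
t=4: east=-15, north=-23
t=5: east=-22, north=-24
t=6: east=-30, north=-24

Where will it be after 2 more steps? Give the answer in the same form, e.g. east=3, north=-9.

east=-49, north=-21

First differences are (-3,-5), (-4,-4), (-5,-3), (-6,-2), (-7,-1), (-8,+0); their common second difference is (-1,+1) (constant acceleration).
step 7: east=-30, north=-24 + (-9,+1) → east=-39, north=-23
step 8: east=-39, north=-23 + (-10,+2) → east=-49, north=-21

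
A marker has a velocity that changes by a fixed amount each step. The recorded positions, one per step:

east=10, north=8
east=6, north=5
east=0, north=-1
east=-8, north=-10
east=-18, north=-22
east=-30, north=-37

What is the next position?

First differences are (-4, -3), (-6, -6), (-8, -9), (-10, -12), (-12, -15); their common second difference is (-2, -3) (constant acceleration).
step 6: east=-30, north=-37 + (-14, -18) → east=-44, north=-55

east=-44, north=-55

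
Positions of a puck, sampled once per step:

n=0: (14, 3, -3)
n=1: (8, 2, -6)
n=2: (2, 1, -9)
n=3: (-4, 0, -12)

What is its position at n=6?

Constant displacement of (-6, -1, -3) per step.
step 4: (-4, 0, -12) + (-6, -1, -3) → (-10, -1, -15)
step 5: (-10, -1, -15) + (-6, -1, -3) → (-16, -2, -18)
step 6: (-16, -2, -18) + (-6, -1, -3) → (-22, -3, -21)

(-22, -3, -21)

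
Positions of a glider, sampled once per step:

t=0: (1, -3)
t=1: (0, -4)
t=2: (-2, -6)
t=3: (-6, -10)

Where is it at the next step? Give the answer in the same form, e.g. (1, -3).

(-14, -18)

The jumps are (-1, -1), (-2, -2), (-4, -4) — a geometric progression with ratio 2.
step 4: (-6, -10) + (-8, -8) → (-14, -18)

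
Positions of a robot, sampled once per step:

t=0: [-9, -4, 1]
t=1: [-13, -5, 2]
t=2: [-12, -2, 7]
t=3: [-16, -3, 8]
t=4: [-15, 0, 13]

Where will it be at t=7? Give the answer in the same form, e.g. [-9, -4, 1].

[-22, 1, 20]

The moves between consecutive positions are [-4, -1, +1], [+1, +3, +5], [-4, -1, +1], [+1, +3, +5]; they repeat the 2-cycle [[-4, -1, +1], [+1, +3, +5]].
step 5: apply [-4, -1, +1] → [-19, -1, 14]
step 6: apply [+1, +3, +5] → [-18, 2, 19]
step 7: apply [-4, -1, +1] → [-22, 1, 20]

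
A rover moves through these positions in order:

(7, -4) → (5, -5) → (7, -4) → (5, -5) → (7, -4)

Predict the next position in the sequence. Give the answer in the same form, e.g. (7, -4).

Consecutive displacements (-2, -1), (+2, +1), (-2, -1), (+2, +1) scale by a factor of -1 each step.
step 5: (7, -4) + (-2, -1) → (5, -5)

(5, -5)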